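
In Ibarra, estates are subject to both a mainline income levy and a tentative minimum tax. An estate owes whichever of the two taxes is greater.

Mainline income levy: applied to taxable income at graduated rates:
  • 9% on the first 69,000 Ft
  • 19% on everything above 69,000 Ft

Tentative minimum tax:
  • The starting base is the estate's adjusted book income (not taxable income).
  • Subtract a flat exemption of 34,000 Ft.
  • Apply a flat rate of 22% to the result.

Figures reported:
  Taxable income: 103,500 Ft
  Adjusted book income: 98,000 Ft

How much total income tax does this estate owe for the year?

14,080 Ft

Mainline income levy:
  69,000 Ft × 9% = 6,210 Ft
  34,500 Ft × 19% = 6,555 Ft
  → 12,765 Ft

Tentative minimum tax:
  Base (adjusted book income): 98,000 Ft
  Less exemption 34,000 Ft → base 64,000 Ft
  64,000 Ft × 22% = 14,080 Ft

14,080 Ft > 12,765 Ft, so the tentative minimum tax is the binding amount.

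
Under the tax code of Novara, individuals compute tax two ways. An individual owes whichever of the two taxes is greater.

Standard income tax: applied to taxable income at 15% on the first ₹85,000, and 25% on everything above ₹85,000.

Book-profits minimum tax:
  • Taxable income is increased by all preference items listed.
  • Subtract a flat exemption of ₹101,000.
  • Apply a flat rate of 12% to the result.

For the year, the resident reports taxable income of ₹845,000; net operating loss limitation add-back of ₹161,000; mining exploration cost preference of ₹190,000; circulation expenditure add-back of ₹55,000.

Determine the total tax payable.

₹202,750

Book-profits minimum tax:
  Adjusted income: ₹845,000 + ₹161,000 + ₹190,000 + ₹55,000 = ₹1,251,000
  Less exemption ₹101,000 → base ₹1,150,000
  ₹1,150,000 × 12% = ₹138,000

Standard income tax:
  ₹85,000 × 15% = ₹12,750
  ₹760,000 × 25% = ₹190,000
  → ₹202,750

₹202,750 > ₹138,000, so the standard income tax governs.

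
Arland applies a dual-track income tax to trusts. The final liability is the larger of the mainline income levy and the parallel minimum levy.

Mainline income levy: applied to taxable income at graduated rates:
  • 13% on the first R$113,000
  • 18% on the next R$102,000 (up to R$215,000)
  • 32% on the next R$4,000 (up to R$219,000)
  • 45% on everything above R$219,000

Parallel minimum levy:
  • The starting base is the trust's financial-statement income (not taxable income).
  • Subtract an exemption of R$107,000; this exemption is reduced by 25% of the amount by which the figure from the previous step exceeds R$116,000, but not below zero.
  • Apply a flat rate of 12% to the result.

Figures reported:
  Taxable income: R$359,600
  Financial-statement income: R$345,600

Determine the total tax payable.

R$97,600

Parallel minimum levy:
  Base (financial-statement income): R$345,600
  Exemption: R$107,000 − 25% × (R$345,600 − R$116,000) = R$107,000 − R$57,400 = R$49,600
  Base: R$345,600 − R$49,600 = R$296,000
  R$296,000 × 12% = R$35,520

Mainline income levy:
  R$113,000 × 13% = R$14,690
  R$102,000 × 18% = R$18,360
  R$4,000 × 32% = R$1,280
  R$140,600 × 45% = R$63,270
  → R$97,600

R$97,600 > R$35,520, so the mainline income levy governs.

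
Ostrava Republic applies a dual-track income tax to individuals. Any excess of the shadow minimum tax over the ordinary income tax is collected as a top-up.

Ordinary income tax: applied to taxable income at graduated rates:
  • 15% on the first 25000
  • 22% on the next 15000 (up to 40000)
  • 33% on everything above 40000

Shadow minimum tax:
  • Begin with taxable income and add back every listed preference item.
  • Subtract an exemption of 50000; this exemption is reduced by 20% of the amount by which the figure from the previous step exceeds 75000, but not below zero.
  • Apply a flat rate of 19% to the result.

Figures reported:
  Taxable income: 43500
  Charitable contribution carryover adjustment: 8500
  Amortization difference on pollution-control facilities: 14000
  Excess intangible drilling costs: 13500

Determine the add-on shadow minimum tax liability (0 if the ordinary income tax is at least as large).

0

Ordinary income tax:
  25000 × 15% = 3750
  15000 × 22% = 3300
  3500 × 33% = 1155
  → 8205

Shadow minimum tax:
  Adjusted income: 43500 + 8500 + 14000 + 13500 = 79500
  Exemption: 50000 − 20% × (79500 − 75000) = 50000 − 900 = 49100
  Base: 79500 − 49100 = 30400
  30400 × 19% = 5776

5776 ≤ 8205, so no add-on is due.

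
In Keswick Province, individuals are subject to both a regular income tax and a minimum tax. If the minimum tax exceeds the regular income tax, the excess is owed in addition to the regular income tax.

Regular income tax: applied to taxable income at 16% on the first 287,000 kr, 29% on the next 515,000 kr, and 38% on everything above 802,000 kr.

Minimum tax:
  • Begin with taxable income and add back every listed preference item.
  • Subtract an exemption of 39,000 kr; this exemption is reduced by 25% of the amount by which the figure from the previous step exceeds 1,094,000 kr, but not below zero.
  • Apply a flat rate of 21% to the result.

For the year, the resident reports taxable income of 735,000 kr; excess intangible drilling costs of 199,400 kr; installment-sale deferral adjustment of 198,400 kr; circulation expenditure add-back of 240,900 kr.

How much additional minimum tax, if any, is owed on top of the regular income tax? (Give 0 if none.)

Regular income tax:
  287,000 kr × 16% = 45,920 kr
  448,000 kr × 29% = 129,920 kr
  → 175,840 kr

Minimum tax:
  Adjusted income: 735,000 kr + 199,400 kr + 198,400 kr + 240,900 kr = 1,373,700 kr
  Exemption: 25% × (1,373,700 kr − 1,094,000 kr) = 69,925 kr ≥ 39,000 kr, so the exemption is fully phased out
  Base: 1,373,700 kr − 0 kr = 1,373,700 kr
  1,373,700 kr × 21% = 288,477 kr

Excess of minimum tax over regular income tax: 288,477 kr − 175,840 kr = 112,637 kr.

112,637 kr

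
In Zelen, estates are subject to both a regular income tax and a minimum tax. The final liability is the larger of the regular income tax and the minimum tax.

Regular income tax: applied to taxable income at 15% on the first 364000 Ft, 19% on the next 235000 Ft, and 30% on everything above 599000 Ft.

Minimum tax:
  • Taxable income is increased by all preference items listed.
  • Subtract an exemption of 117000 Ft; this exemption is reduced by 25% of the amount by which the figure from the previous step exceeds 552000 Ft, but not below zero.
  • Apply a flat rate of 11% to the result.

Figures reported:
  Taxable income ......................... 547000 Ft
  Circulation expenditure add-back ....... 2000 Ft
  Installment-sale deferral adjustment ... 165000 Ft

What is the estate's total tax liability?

89370 Ft

Regular income tax:
  364000 Ft × 15% = 54600 Ft
  183000 Ft × 19% = 34770 Ft
  → 89370 Ft

Minimum tax:
  Adjusted income: 547000 Ft + 2000 Ft + 165000 Ft = 714000 Ft
  Exemption: 117000 Ft − 25% × (714000 Ft − 552000 Ft) = 117000 Ft − 40500 Ft = 76500 Ft
  Base: 714000 Ft − 76500 Ft = 637500 Ft
  637500 Ft × 11% = 70125 Ft

89370 Ft > 70125 Ft, so the regular income tax governs.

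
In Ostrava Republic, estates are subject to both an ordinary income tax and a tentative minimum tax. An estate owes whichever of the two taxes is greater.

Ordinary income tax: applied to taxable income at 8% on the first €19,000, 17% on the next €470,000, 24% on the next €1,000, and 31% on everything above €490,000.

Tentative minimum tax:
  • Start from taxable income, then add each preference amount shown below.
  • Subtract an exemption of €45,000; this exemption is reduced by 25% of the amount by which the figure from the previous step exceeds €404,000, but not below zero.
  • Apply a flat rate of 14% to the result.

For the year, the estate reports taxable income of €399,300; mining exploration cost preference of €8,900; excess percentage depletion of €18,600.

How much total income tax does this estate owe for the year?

€66,171

Ordinary income tax:
  €19,000 × 8% = €1,520
  €380,300 × 17% = €64,651
  → €66,171

Tentative minimum tax:
  Adjusted income: €399,300 + €8,900 + €18,600 = €426,800
  Exemption: €45,000 − 25% × (€426,800 − €404,000) = €45,000 − €5,700 = €39,300
  Base: €426,800 − €39,300 = €387,500
  €387,500 × 14% = €54,250

€66,171 > €54,250, so the ordinary income tax governs.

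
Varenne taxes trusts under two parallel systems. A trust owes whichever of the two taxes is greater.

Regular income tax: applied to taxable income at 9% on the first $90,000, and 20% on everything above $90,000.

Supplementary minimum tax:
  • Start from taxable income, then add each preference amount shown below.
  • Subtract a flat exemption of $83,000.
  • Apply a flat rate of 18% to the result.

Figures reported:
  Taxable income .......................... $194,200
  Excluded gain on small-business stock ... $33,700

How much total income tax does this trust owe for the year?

$28,940

Supplementary minimum tax:
  Adjusted income: $194,200 + $33,700 = $227,900
  Less exemption $83,000 → base $144,900
  $144,900 × 18% = $26,082

Regular income tax:
  $90,000 × 9% = $8,100
  $104,200 × 20% = $20,840
  → $28,940

$28,940 > $26,082, so the regular income tax governs.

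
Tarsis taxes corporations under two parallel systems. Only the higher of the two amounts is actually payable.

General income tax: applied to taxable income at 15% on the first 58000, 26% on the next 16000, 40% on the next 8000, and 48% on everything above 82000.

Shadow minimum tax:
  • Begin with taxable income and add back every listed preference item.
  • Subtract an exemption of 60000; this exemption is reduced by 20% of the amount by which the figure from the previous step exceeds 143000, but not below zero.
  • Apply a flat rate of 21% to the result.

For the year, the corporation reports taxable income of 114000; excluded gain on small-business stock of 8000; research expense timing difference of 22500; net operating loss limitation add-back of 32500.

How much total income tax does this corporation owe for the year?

General income tax:
  58000 × 15% = 8700
  16000 × 26% = 4160
  8000 × 40% = 3200
  32000 × 48% = 15360
  → 31420

Shadow minimum tax:
  Adjusted income: 114000 + 8000 + 22500 + 32500 = 177000
  Exemption: 60000 − 20% × (177000 − 143000) = 60000 − 6800 = 53200
  Base: 177000 − 53200 = 123800
  123800 × 21% = 25998

31420 > 25998, so the general income tax governs.

31420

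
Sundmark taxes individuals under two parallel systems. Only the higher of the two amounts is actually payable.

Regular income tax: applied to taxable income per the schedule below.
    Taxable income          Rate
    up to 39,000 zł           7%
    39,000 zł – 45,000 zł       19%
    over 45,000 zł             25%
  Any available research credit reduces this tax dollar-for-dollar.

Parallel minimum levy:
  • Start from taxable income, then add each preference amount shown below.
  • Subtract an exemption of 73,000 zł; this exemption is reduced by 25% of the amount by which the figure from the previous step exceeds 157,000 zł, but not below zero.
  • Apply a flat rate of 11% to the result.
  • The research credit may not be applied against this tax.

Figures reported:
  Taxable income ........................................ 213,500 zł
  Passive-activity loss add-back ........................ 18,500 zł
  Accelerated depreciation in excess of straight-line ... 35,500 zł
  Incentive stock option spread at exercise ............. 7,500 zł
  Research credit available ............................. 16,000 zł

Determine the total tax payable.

Parallel minimum levy:
  Adjusted income: 213,500 zł + 18,500 zł + 35,500 zł + 7,500 zł = 275,000 zł
  Exemption: 73,000 zł − 25% × (275,000 zł − 157,000 zł) = 73,000 zł − 29,500 zł = 43,500 zł
  Base: 275,000 zł − 43,500 zł = 231,500 zł
  231,500 zł × 11% = 25,465 zł

Regular income tax:
  39,000 zł × 7% = 2,730 zł
  6,000 zł × 19% = 1,140 zł
  168,500 zł × 25% = 42,125 zł
  → 45,995 zł
  Less research credit 16,000 zł → 29,995 zł

29,995 zł > 25,465 zł, so the regular income tax governs.

29,995 zł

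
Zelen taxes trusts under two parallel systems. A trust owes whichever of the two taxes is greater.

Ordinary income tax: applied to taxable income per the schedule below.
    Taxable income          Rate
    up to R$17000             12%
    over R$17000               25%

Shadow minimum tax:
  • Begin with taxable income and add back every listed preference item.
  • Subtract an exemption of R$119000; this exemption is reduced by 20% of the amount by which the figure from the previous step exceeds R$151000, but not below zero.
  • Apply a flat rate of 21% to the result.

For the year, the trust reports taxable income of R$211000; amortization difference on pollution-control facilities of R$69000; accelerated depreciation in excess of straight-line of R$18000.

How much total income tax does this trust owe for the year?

Shadow minimum tax:
  Adjusted income: R$211000 + R$69000 + R$18000 = R$298000
  Exemption: R$119000 − 20% × (R$298000 − R$151000) = R$119000 − R$29400 = R$89600
  Base: R$298000 − R$89600 = R$208400
  R$208400 × 21% = R$43764

Ordinary income tax:
  R$17000 × 12% = R$2040
  R$194000 × 25% = R$48500
  → R$50540

R$50540 > R$43764, so the ordinary income tax governs.

R$50540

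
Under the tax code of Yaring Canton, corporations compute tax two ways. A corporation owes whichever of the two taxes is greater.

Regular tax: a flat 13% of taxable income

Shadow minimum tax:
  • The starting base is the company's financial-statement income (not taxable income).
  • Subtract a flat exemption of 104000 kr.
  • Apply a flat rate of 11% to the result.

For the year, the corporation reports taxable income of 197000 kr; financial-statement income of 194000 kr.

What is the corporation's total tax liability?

Shadow minimum tax:
  Base (financial-statement income): 194000 kr
  Less exemption 104000 kr → base 90000 kr
  90000 kr × 11% = 9900 kr

Regular tax:
  197000 kr × 13% = 25610 kr

25610 kr > 9900 kr, so the regular tax governs.

25610 kr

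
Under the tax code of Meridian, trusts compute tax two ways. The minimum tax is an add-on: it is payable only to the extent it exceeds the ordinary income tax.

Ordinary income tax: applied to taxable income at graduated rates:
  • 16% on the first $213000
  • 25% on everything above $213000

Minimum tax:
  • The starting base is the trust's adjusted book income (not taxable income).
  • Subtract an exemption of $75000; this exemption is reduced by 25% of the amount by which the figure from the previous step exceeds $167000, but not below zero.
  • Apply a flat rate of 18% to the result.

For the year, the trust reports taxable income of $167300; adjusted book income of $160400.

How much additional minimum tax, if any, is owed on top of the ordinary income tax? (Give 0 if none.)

Ordinary income tax:
  $167300 × 16% = $26768

Minimum tax:
  Base (adjusted book income): $160400
  Exemption: $160400 ≤ $167000, so full $75000 applies
  Base: $160400 − $75000 = $85400
  $85400 × 18% = $15372

$15372 ≤ $26768, so no add-on is due.

$0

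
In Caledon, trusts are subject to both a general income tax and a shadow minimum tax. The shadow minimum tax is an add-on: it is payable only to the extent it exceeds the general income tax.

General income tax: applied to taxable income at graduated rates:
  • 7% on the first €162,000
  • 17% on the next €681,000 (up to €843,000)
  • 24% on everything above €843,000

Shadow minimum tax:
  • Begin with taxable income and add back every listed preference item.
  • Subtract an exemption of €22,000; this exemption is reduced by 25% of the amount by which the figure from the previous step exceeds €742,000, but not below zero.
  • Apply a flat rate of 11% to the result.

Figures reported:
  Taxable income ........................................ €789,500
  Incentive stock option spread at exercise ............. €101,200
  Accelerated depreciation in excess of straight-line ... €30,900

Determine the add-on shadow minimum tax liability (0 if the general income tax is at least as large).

€0

Shadow minimum tax:
  Adjusted income: €789,500 + €101,200 + €30,900 = €921,600
  Exemption: 25% × (€921,600 − €742,000) = €44,900 ≥ €22,000, so the exemption is fully phased out
  Base: €921,600 − €0 = €921,600
  €921,600 × 11% = €101,376

General income tax:
  €162,000 × 7% = €11,340
  €627,500 × 17% = €106,675
  → €118,015

€101,376 ≤ €118,015, so no add-on is due.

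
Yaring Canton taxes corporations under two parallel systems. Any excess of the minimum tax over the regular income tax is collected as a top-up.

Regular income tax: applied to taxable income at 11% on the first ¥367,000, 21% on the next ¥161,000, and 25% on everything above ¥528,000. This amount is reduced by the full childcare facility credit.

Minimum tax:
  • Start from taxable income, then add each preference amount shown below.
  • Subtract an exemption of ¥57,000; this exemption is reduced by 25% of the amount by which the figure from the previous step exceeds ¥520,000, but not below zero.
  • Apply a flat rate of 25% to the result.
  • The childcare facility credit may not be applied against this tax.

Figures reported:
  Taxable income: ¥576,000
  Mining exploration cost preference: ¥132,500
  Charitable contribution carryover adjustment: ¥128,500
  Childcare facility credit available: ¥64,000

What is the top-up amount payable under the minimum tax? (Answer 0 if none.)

Regular income tax:
  ¥367,000 × 11% = ¥40,370
  ¥161,000 × 21% = ¥33,810
  ¥48,000 × 25% = ¥12,000
  → ¥86,180
  Less childcare facility credit ¥64,000 → ¥22,180

Minimum tax:
  Adjusted income: ¥576,000 + ¥132,500 + ¥128,500 = ¥837,000
  Exemption: 25% × (¥837,000 − ¥520,000) = ¥79,250 ≥ ¥57,000, so the exemption is fully phased out
  Base: ¥837,000 − ¥0 = ¥837,000
  ¥837,000 × 25% = ¥209,250

Excess of minimum tax over regular income tax: ¥209,250 − ¥22,180 = ¥187,070.

¥187,070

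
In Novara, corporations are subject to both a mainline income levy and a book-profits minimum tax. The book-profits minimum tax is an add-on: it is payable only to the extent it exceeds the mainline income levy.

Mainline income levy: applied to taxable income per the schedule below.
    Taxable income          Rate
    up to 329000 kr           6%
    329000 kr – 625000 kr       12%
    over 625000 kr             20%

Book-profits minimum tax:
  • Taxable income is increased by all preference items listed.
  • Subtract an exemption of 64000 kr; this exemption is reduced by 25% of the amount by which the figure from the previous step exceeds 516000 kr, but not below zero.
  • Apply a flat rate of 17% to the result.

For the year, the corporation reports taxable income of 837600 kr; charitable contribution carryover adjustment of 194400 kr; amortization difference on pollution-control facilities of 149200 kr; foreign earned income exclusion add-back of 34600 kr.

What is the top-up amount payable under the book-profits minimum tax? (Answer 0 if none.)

Book-profits minimum tax:
  Adjusted income: 837600 kr + 194400 kr + 149200 kr + 34600 kr = 1215800 kr
  Exemption: 25% × (1215800 kr − 516000 kr) = 174950 kr ≥ 64000 kr, so the exemption is fully phased out
  Base: 1215800 kr − 0 kr = 1215800 kr
  1215800 kr × 17% = 206686 kr

Mainline income levy:
  329000 kr × 6% = 19740 kr
  296000 kr × 12% = 35520 kr
  212600 kr × 20% = 42520 kr
  → 97780 kr

Excess of book-profits minimum tax over mainline income levy: 206686 kr − 97780 kr = 108906 kr.

108906 kr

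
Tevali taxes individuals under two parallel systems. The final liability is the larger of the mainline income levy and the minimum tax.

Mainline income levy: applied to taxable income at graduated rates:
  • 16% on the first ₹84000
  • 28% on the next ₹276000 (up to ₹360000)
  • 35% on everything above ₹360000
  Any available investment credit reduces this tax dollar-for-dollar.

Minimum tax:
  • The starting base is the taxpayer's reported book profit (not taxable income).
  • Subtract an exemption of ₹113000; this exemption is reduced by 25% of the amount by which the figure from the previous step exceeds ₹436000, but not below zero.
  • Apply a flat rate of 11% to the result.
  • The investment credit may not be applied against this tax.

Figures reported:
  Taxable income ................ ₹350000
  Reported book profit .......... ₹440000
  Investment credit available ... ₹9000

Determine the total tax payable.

₹78920

Minimum tax:
  Base (reported book profit): ₹440000
  Exemption: ₹113000 − 25% × (₹440000 − ₹436000) = ₹113000 − ₹1000 = ₹112000
  Base: ₹440000 − ₹112000 = ₹328000
  ₹328000 × 11% = ₹36080

Mainline income levy:
  ₹84000 × 16% = ₹13440
  ₹266000 × 28% = ₹74480
  → ₹87920
  Less investment credit ₹9000 → ₹78920

₹78920 > ₹36080, so the mainline income levy governs.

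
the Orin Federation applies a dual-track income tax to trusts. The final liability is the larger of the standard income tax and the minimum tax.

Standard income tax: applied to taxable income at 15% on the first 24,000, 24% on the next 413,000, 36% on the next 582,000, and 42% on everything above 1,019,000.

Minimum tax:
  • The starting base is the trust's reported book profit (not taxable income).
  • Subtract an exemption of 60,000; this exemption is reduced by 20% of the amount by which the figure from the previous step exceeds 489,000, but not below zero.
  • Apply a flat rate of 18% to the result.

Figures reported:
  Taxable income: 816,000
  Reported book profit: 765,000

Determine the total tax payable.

Standard income tax:
  24,000 × 15% = 3,600
  413,000 × 24% = 99,120
  379,000 × 36% = 136,440
  → 239,160

Minimum tax:
  Base (reported book profit): 765,000
  Exemption: 60,000 − 20% × (765,000 − 489,000) = 60,000 − 55,200 = 4,800
  Base: 765,000 − 4,800 = 760,200
  760,200 × 18% = 136,836

239,160 > 136,836, so the standard income tax governs.

239,160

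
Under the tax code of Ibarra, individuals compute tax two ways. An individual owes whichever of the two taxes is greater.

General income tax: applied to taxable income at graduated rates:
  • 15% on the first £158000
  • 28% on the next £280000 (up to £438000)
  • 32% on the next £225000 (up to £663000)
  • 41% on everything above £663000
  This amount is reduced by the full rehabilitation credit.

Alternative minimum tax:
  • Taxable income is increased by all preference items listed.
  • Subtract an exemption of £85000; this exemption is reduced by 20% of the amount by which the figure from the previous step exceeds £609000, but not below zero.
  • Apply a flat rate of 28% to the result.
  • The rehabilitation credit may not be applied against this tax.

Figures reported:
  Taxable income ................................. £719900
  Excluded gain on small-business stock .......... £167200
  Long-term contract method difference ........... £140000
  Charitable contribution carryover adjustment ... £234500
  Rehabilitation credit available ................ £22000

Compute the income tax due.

General income tax:
  £158000 × 15% = £23700
  £280000 × 28% = £78400
  £225000 × 32% = £72000
  £56900 × 41% = £23329
  → £197429
  Less rehabilitation credit £22000 → £175429

Alternative minimum tax:
  Adjusted income: £719900 + £167200 + £140000 + £234500 = £1261600
  Exemption: 20% × (£1261600 − £609000) = £130520 ≥ £85000, so the exemption is fully phased out
  Base: £1261600 − £0 = £1261600
  £1261600 × 28% = £353248

£353248 > £175429, so the alternative minimum tax is the binding amount.

£353248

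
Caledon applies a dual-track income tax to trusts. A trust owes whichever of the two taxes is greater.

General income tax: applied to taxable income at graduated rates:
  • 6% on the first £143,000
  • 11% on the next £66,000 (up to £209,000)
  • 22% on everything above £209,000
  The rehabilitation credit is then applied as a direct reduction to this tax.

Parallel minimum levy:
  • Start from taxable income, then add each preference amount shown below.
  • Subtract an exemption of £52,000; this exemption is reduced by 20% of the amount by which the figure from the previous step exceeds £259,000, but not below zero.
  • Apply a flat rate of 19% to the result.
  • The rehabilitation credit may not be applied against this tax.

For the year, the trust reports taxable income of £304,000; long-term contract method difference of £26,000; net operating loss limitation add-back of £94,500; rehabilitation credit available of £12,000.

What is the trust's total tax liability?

Parallel minimum levy:
  Adjusted income: £304,000 + £26,000 + £94,500 = £424,500
  Exemption: £52,000 − 20% × (£424,500 − £259,000) = £52,000 − £33,100 = £18,900
  Base: £424,500 − £18,900 = £405,600
  £405,600 × 19% = £77,064

General income tax:
  £143,000 × 6% = £8,580
  £66,000 × 11% = £7,260
  £95,000 × 22% = £20,900
  → £36,740
  Less rehabilitation credit £12,000 → £24,740

£77,064 > £24,740, so the parallel minimum levy is the binding amount.

£77,064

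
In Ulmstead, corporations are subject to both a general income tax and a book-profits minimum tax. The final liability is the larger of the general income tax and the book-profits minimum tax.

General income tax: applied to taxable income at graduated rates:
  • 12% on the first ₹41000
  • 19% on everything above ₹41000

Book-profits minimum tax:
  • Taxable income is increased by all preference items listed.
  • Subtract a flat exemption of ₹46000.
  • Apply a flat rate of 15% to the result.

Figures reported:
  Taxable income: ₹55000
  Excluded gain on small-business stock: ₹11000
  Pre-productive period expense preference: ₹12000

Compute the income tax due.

Book-profits minimum tax:
  Adjusted income: ₹55000 + ₹11000 + ₹12000 = ₹78000
  Less exemption ₹46000 → base ₹32000
  ₹32000 × 15% = ₹4800

General income tax:
  ₹41000 × 12% = ₹4920
  ₹14000 × 19% = ₹2660
  → ₹7580

₹7580 > ₹4800, so the general income tax governs.

₹7580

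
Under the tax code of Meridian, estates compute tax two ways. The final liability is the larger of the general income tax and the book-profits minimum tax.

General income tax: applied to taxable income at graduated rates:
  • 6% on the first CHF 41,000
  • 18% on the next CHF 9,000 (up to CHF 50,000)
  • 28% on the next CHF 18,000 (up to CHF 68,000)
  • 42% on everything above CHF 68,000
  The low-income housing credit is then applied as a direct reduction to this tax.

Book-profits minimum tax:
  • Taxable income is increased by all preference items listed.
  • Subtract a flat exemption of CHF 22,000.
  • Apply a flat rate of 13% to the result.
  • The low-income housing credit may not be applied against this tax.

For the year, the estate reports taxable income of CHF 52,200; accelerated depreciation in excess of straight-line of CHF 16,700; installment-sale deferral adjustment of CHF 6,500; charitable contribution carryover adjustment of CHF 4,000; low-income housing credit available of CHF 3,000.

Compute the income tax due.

Book-profits minimum tax:
  Adjusted income: CHF 52,200 + CHF 16,700 + CHF 6,500 + CHF 4,000 = CHF 79,400
  Less exemption CHF 22,000 → base CHF 57,400
  CHF 57,400 × 13% = CHF 7,462

General income tax:
  CHF 41,000 × 6% = CHF 2,460
  CHF 9,000 × 18% = CHF 1,620
  CHF 2,200 × 28% = CHF 616
  → CHF 4,696
  Less low-income housing credit CHF 3,000 → CHF 1,696

CHF 7,462 > CHF 1,696, so the book-profits minimum tax is the binding amount.

CHF 7,462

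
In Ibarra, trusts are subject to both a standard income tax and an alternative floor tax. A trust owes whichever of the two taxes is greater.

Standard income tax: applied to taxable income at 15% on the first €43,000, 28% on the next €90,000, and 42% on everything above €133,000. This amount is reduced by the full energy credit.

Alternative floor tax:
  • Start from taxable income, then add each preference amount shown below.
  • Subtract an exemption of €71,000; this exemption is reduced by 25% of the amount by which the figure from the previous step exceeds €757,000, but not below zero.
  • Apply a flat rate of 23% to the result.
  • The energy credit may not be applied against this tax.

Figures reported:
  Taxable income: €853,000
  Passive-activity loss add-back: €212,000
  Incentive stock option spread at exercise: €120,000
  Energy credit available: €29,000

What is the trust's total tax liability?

Alternative floor tax:
  Adjusted income: €853,000 + €212,000 + €120,000 = €1,185,000
  Exemption: 25% × (€1,185,000 − €757,000) = €107,000 ≥ €71,000, so the exemption is fully phased out
  Base: €1,185,000 − €0 = €1,185,000
  €1,185,000 × 23% = €272,550

Standard income tax:
  €43,000 × 15% = €6,450
  €90,000 × 28% = €25,200
  €720,000 × 42% = €302,400
  → €334,050
  Less energy credit €29,000 → €305,050

€305,050 > €272,550, so the standard income tax governs.

€305,050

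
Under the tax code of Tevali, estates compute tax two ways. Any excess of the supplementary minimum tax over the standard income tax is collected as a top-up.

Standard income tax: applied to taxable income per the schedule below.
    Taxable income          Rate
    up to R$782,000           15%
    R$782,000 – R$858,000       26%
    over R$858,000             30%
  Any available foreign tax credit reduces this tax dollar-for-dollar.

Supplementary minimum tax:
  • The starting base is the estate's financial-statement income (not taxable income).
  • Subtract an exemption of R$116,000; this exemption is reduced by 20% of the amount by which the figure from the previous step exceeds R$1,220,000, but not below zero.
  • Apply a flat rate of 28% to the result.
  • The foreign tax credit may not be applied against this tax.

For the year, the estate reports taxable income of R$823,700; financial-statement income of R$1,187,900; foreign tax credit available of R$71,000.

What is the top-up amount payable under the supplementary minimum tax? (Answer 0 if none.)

Standard income tax:
  R$782,000 × 15% = R$117,300
  R$41,700 × 26% = R$10,842
  → R$128,142
  Less foreign tax credit R$71,000 → R$57,142

Supplementary minimum tax:
  Base (financial-statement income): R$1,187,900
  Exemption: R$1,187,900 ≤ R$1,220,000, so full R$116,000 applies
  Base: R$1,187,900 − R$116,000 = R$1,071,900
  R$1,071,900 × 28% = R$300,132

Excess of supplementary minimum tax over standard income tax: R$300,132 − R$57,142 = R$242,990.

R$242,990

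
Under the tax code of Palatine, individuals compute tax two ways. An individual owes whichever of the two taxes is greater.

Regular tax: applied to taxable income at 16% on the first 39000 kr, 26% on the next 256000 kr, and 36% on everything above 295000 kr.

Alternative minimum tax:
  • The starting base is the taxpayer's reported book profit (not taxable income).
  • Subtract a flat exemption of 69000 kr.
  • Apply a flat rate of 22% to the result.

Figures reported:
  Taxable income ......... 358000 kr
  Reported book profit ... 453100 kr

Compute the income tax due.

95480 kr

Alternative minimum tax:
  Base (reported book profit): 453100 kr
  Less exemption 69000 kr → base 384100 kr
  384100 kr × 22% = 84502 kr

Regular tax:
  39000 kr × 16% = 6240 kr
  256000 kr × 26% = 66560 kr
  63000 kr × 36% = 22680 kr
  → 95480 kr

95480 kr > 84502 kr, so the regular tax governs.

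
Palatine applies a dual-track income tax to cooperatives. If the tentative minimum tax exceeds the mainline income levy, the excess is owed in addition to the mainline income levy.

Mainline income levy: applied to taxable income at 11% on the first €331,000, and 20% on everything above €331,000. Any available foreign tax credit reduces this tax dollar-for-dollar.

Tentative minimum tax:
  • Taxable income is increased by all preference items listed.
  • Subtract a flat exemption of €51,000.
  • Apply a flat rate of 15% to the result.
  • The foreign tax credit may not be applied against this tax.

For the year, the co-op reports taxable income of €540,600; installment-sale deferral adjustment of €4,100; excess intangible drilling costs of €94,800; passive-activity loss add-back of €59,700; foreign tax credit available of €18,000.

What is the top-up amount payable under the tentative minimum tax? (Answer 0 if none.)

Mainline income levy:
  €331,000 × 11% = €36,410
  €209,600 × 20% = €41,920
  → €78,330
  Less foreign tax credit €18,000 → €60,330

Tentative minimum tax:
  Adjusted income: €540,600 + €4,100 + €94,800 + €59,700 = €699,200
  Less exemption €51,000 → base €648,200
  €648,200 × 15% = €97,230

Excess of tentative minimum tax over mainline income levy: €97,230 − €60,330 = €36,900.

€36,900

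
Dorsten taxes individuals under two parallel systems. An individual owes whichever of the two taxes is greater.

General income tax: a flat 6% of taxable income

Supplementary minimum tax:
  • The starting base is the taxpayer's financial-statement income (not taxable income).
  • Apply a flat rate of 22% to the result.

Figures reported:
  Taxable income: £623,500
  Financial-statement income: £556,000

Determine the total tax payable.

General income tax:
  £623,500 × 6% = £37,410

Supplementary minimum tax:
  Base (financial-statement income): £556,000
  £556,000 × 22% = £122,320

£122,320 > £37,410, so the supplementary minimum tax is the binding amount.

£122,320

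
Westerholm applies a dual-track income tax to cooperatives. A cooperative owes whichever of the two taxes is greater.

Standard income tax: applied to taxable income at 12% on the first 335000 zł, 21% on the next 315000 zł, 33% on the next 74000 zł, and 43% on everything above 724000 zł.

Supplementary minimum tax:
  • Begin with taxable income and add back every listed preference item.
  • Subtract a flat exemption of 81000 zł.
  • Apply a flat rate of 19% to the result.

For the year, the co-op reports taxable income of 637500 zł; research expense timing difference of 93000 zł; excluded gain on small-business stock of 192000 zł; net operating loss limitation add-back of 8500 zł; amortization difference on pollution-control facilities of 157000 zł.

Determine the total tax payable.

Standard income tax:
  335000 zł × 12% = 40200 zł
  302500 zł × 21% = 63525 zł
  → 103725 zł

Supplementary minimum tax:
  Adjusted income: 637500 zł + 93000 zł + 192000 zł + 8500 zł + 157000 zł = 1088000 zł
  Less exemption 81000 zł → base 1007000 zł
  1007000 zł × 19% = 191330 zł

191330 zł > 103725 zł, so the supplementary minimum tax is the binding amount.

191330 zł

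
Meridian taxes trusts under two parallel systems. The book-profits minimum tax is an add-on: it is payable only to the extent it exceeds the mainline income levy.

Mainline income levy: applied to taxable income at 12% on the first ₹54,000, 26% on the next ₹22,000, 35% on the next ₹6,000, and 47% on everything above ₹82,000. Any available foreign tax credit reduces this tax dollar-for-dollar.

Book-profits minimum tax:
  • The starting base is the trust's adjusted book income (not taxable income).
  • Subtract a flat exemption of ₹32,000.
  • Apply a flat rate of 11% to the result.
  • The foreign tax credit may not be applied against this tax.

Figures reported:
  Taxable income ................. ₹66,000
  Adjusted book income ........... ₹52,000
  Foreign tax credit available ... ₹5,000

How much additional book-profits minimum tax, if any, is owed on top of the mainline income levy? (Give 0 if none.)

Mainline income levy:
  ₹54,000 × 12% = ₹6,480
  ₹12,000 × 26% = ₹3,120
  → ₹9,600
  Less foreign tax credit ₹5,000 → ₹4,600

Book-profits minimum tax:
  Base (adjusted book income): ₹52,000
  Less exemption ₹32,000 → base ₹20,000
  ₹20,000 × 11% = ₹2,200

₹2,200 ≤ ₹4,600, so no add-on is due.

₹0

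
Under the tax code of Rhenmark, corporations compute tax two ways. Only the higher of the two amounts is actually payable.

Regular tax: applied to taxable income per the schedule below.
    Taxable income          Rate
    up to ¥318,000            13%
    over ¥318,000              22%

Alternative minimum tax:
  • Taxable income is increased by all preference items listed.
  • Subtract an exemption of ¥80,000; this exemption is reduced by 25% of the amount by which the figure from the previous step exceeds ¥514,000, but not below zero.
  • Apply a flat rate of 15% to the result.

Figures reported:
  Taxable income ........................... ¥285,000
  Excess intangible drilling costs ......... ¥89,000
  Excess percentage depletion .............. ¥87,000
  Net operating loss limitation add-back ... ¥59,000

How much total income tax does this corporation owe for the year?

¥66,225

Regular tax:
  ¥285,000 × 13% = ¥37,050

Alternative minimum tax:
  Adjusted income: ¥285,000 + ¥89,000 + ¥87,000 + ¥59,000 = ¥520,000
  Exemption: ¥80,000 − 25% × (¥520,000 − ¥514,000) = ¥80,000 − ¥1,500 = ¥78,500
  Base: ¥520,000 − ¥78,500 = ¥441,500
  ¥441,500 × 15% = ¥66,225

¥66,225 > ¥37,050, so the alternative minimum tax is the binding amount.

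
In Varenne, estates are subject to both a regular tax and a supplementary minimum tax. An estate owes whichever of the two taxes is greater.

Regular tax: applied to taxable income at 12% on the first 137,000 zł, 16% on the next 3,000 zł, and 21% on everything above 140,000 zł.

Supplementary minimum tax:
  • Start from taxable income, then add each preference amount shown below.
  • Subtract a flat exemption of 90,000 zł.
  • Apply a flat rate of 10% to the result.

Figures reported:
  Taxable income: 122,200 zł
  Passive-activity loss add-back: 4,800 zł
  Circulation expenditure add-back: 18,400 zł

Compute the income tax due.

14,664 zł

Regular tax:
  122,200 zł × 12% = 14,664 zł

Supplementary minimum tax:
  Adjusted income: 122,200 zł + 4,800 zł + 18,400 zł = 145,400 zł
  Less exemption 90,000 zł → base 55,400 zł
  55,400 zł × 10% = 5,540 zł

14,664 zł > 5,540 zł, so the regular tax governs.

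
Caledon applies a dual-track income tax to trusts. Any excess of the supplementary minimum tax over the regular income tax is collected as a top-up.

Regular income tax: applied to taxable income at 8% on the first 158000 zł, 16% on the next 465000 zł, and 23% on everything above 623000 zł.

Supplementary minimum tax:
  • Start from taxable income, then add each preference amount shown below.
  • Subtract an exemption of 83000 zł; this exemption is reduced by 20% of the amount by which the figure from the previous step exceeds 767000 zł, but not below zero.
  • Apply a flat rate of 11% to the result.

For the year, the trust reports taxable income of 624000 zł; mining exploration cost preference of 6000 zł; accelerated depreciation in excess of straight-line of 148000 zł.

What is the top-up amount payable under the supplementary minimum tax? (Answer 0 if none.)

0 zł

Supplementary minimum tax:
  Adjusted income: 624000 zł + 6000 zł + 148000 zł = 778000 zł
  Exemption: 83000 zł − 20% × (778000 zł − 767000 zł) = 83000 zł − 2200 zł = 80800 zł
  Base: 778000 zł − 80800 zł = 697200 zł
  697200 zł × 11% = 76692 zł

Regular income tax:
  158000 zł × 8% = 12640 zł
  465000 zł × 16% = 74400 zł
  1000 zł × 23% = 230 zł
  → 87270 zł

76692 zł ≤ 87270 zł, so no add-on is due.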